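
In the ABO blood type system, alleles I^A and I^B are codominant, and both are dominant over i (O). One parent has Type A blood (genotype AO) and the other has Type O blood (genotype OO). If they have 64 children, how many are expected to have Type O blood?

Cross: AO × OO
Possible offspring genotypes: 2 AO, 2 OO
Blood type counts: 2 Type A, 2 Type O
Probability of Type O: 2/4 = 1/2
Expected count = 1/2 × 64 = 32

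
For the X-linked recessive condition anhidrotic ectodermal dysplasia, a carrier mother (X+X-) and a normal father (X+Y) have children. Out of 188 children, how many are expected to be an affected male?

Cross: X+X- × X+Y
Offspring: 1 X+X+, 1 X+Y, 1 X+X-, 1 X-Y
Probability of an affected male: 1/4
Expected count = 1/4 × 188 = 47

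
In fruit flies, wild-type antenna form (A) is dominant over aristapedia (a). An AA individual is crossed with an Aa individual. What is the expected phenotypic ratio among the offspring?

Punnett square for AA × Aa:
Offspring genotypes: 2 AA, 2 Aa
wild-type: 4, aristapedia: 0
Ratio: all wild-type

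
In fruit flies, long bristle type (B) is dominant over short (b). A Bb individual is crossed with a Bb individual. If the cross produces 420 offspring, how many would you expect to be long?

Punnett square for Bb × Bb:
Offspring genotypes: 1 BB, 2 Bb, 1 bb
long: 3, short: 1
long: 3 out of 4 → fraction 3/4
Expected count = 3/4 × 420 = 315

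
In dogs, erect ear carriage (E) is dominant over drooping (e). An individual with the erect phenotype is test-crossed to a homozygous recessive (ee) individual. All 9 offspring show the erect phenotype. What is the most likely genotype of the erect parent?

Test cross: ? × ee
All offspring are erect.
If the unknown parent were heterozygous (Ee), about half of 9 offspring would be drooping; none are. The unknown parent is most likely homozygous dominant (EE).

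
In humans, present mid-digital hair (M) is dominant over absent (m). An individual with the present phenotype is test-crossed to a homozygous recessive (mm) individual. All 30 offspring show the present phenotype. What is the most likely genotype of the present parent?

Test cross: ? × mm
All offspring are present.
If the unknown parent were heterozygous (Mm), about half of 30 offspring would be absent; none are. The unknown parent is most likely homozygous dominant (MM).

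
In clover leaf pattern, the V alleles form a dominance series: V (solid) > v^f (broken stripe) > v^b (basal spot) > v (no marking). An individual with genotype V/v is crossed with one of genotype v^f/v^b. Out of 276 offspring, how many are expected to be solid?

Cross: V/v × v^f/v^b
Allele dominance: V > v^f > v^b > v
Offspring genotypes: 1 V/v^f, 1 V/v^b, 1 v^f/v, 1 v^b/v
Phenotype counts: 2 solid, 1 broken stripe, 1 basal spot
solid: 2 out of 4 → fraction 1/2
Expected count = 1/2 × 276 = 138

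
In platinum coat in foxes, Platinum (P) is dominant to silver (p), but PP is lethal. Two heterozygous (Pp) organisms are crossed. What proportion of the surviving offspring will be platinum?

Cross: Pp × Pp
Punnett square offspring (before lethality): 1 PP, 2 Pp, 1 pp
The PP genotype is lethal (embryos die); surviving offspring: 2 Pp, 1 pp
platinum: 2 out of 3
Probability: 2/3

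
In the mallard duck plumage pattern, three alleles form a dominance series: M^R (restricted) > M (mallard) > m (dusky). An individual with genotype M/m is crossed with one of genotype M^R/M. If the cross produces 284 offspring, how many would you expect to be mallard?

Cross: M/m × M^R/M
Allele dominance: M^R > M > m
Offspring genotypes: 1 M^R/M, 1 M/M, 1 M^R/m, 1 M/m
Phenotype counts: 2 restricted, 2 mallard
mallard: 2 out of 4 → fraction 1/2
Expected count = 1/2 × 284 = 142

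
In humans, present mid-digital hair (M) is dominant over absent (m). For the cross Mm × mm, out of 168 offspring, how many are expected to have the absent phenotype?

Punnett square for Mm × mm:
Offspring genotypes: 2 Mm, 2 mm
Total offspring: 4
Count with target: 2
Probability: 2/4 = 1/2
Expected count = 1/2 × 168 = 84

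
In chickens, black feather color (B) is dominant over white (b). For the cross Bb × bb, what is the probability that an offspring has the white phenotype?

Punnett square for Bb × bb:
Offspring genotypes: 2 Bb, 2 bb
Total offspring: 4
Count with target: 2
Probability: 2/4 = 1/2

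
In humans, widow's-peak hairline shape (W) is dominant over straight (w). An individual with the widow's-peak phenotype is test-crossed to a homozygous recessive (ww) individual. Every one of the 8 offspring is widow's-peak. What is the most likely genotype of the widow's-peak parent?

Test cross: ? × ww
All offspring are widow's-peak.
If the unknown parent were heterozygous (Ww), about half of 8 offspring would be straight; none are. The unknown parent is most likely homozygous dominant (WW).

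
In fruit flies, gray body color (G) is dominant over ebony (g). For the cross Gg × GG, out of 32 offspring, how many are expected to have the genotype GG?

Punnett square for Gg × GG:
Offspring genotypes: 2 GG, 2 Gg
Total offspring: 4
Count with target: 2
Probability: 2/4 = 1/2
Expected count = 1/2 × 32 = 16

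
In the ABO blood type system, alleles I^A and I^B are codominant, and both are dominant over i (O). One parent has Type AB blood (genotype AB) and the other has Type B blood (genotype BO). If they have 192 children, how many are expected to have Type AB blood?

Cross: AB × BO
Possible offspring genotypes: 1 AB, 1 AO, 1 BB, 1 BO
Blood type counts: 1 Type AB, 1 Type A, 2 Type B
Probability of Type AB: 1/4
Expected count = 1/4 × 192 = 48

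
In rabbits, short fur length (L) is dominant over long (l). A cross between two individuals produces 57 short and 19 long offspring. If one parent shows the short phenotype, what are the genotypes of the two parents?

Observed offspring: 57 short, 19 long
The observed ratio simplifies to 3:1. Long (ll) offspring appear, so each parent must contribute one l allele. The parent stated to show short carries L, so it is Ll. The other parent is then either Ll or ll: Ll × ll would give a 1:1 split, whereas Ll × Ll gives 3:1 — matching the data. So both parents are heterozygous (Ll × Ll).
Parent genotypes: Ll × Ll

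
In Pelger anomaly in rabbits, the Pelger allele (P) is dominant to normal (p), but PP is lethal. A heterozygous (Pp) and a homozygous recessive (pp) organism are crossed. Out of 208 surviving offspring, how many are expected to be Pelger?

Cross: Pp × pp
Punnett square offspring (before lethality): 2 Pp, 2 pp
No PP offspring are produced in this cross.
Pelger: 2 out of 4 → fraction 1/2
Expected count = 1/2 × 208 = 104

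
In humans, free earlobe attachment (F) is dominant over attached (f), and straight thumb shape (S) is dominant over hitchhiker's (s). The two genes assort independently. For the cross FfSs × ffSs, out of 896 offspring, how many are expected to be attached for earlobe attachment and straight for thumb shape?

Dihybrid cross FfSs × ffSs — consider each gene separately:
earlobe attachment: Ff × ff → 2 Ff, 2 ff → 2 F_ : 2 ff (out of 4)
thumb shape: Ss × Ss → 1 SS, 2 Ss, 1 ss → 3 S_ : 1 ss (out of 4)
Looking for: attached (ff) and straight (S_)
P(attached) = 2/4, P(straight) = 3/4
P(both) = 2/4 × 3/4 = 6/16 = 3/8
Expected count = 3/8 × 896 = 336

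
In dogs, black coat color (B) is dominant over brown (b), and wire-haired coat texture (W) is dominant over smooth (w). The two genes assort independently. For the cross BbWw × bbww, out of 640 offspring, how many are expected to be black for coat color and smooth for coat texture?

Dihybrid cross BbWw × bbww — consider each gene separately:
coat color: Bb × bb → 2 Bb, 2 bb → 2 B_ : 2 bb (out of 4)
coat texture: Ww × ww → 2 Ww, 2 ww → 2 W_ : 2 ww (out of 4)
Looking for: black (B_) and smooth (ww)
P(black) = 2/4, P(smooth) = 2/4
P(both) = 2/4 × 2/4 = 4/16 = 1/4
Expected count = 1/4 × 640 = 160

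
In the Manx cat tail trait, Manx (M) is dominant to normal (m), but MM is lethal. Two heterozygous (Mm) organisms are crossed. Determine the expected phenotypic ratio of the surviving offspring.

Cross: Mm × Mm
Punnett square offspring (before lethality): 1 MM, 2 Mm, 1 mm
The MM genotype is lethal (embryos die); surviving offspring: 2 Mm, 1 mm
Ratio: 2 Manx (tailless) : 1 normal-tailed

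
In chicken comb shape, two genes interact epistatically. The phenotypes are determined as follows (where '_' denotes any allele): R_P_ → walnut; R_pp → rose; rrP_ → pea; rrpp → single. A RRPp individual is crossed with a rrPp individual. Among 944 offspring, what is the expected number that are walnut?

Cross: RRPp × rrPp — consider each gene separately:
R gene: RR × rr → 4 Rr → 4 R_ (out of 4)
P gene: Pp × Pp → 1 PP, 2 Pp, 1 pp → 3 P_ : 1 pp (out of 4)
Genotype classes (out of 4 × 4 = 16): R_P_ = 4×3 = 12; R_pp = 4×1 = 4
Apply the phenotype rules: R_P_ (12) → walnut; R_pp (4) → rose
Phenotype counts (out of 16): 12 walnut, 4 rose
walnut: 12 out of 16 → fraction 3/4
Expected count = 3/4 × 944 = 708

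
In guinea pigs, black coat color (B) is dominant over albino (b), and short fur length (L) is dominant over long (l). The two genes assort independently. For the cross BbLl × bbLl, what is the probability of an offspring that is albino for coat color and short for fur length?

Dihybrid cross BbLl × bbLl — consider each gene separately:
coat color: Bb × bb → 2 Bb, 2 bb → 2 B_ : 2 bb (out of 4)
fur length: Ll × Ll → 1 LL, 2 Ll, 1 ll → 3 L_ : 1 ll (out of 4)
Looking for: albino (bb) and short (L_)
P(albino) = 2/4, P(short) = 3/4
P(both) = 2/4 × 3/4 = 6/16 = 3/8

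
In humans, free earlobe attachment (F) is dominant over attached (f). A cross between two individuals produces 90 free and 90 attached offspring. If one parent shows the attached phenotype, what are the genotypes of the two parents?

Observed offspring: 90 free, 90 attached
The observed ratio simplifies to 1:1. One parent shows attached, so its genotype must be ff. A 1:1 offspring split requires the other parent to be heterozygous (Ff).
Parent genotypes: ff × Ff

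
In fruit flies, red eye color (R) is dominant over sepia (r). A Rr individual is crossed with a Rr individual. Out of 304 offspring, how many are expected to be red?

Punnett square for Rr × Rr:
Offspring genotypes: 1 RR, 2 Rr, 1 rr
red: 3, sepia: 1
red: 3 out of 4 → fraction 3/4
Expected count = 3/4 × 304 = 228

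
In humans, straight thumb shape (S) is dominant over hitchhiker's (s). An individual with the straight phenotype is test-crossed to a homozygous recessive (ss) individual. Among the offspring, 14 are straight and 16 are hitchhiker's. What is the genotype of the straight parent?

Test cross: ? × ss
Offspring: 14 straight, 16 hitchhiker's — approximately 1:1.
A 1:1 ratio in a test cross indicates the unknown parent is heterozygous (Ss).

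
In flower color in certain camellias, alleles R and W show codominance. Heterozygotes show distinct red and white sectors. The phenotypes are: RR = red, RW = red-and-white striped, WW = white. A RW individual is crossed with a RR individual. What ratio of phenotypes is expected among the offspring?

Punnett square for RW × RR:
Offspring genotypes: 2 RR, 2 RW
Phenotype counts: 2 red, 2 red-and-white striped
Ratio: 1 red : 1 red-and-white striped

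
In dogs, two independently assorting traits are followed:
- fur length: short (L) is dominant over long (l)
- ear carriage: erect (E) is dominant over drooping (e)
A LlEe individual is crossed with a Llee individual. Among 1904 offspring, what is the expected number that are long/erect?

Dihybrid cross LlEe × Llee — consider each gene separately:
fur length: Ll × Ll → 1 LL, 2 Ll, 1 ll → 3 L_ : 1 ll (out of 4)
ear carriage: Ee × ee → 2 Ee, 2 ee → 2 E_ : 2 ee (out of 4)
Combine (counts out of 4 × 4 = 16): short/erect (L_E_) = 3×2 = 6; short/drooping (L_ee) = 3×2 = 6; long/erect (llE_) = 1×2 = 2; long/drooping (llee) = 1×2 = 2
Phenotype counts (out of 16): 6 short/erect, 6 short/drooping, 2 long/erect, 2 long/drooping
long/erect: 2 out of 16 → fraction 1/8
Expected count = 1/8 × 1904 = 238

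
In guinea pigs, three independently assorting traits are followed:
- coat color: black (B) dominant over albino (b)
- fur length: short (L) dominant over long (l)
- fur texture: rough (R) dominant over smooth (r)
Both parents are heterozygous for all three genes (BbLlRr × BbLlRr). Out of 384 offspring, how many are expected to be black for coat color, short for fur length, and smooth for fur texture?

Trihybrid cross: BbLlRr × BbLlRr
Each trait segregates independently with a 3:1 phenotypic ratio, so each gene contributes 3/4 (dominant) or 1/4 (recessive).
Target: black (coat color), short (fur length), smooth (fur texture)
Probability = product of independent per-trait probabilities
= 3/4 × 3/4 × 1/4 = 9/64
Expected count = 9/64 × 384 = 54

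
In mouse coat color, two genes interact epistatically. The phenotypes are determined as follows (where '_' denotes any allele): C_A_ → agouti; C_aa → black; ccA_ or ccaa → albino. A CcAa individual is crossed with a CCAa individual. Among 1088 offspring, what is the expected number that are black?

Cross: CcAa × CCAa — consider each gene separately:
C gene: Cc × CC → 2 CC, 2 Cc → 4 C_ (out of 4)
A gene: Aa × Aa → 1 AA, 2 Aa, 1 aa → 3 A_ : 1 aa (out of 4)
Genotype classes (out of 4 × 4 = 16): C_A_ = 4×3 = 12; C_aa = 4×1 = 4
Apply the phenotype rules: C_A_ (12) → agouti; C_aa (4) → black
Phenotype counts (out of 16): 12 agouti, 4 black
black: 4 out of 16 → fraction 1/4
Expected count = 1/4 × 1088 = 272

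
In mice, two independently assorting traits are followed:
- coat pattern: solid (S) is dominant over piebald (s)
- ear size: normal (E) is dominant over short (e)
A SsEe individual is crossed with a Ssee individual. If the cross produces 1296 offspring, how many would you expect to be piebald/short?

Dihybrid cross SsEe × Ssee — consider each gene separately:
coat pattern: Ss × Ss → 1 SS, 2 Ss, 1 ss → 3 S_ : 1 ss (out of 4)
ear size: Ee × ee → 2 Ee, 2 ee → 2 E_ : 2 ee (out of 4)
Combine (counts out of 4 × 4 = 16): solid/normal (S_E_) = 3×2 = 6; solid/short (S_ee) = 3×2 = 6; piebald/normal (ssE_) = 1×2 = 2; piebald/short (ssee) = 1×2 = 2
Phenotype counts (out of 16): 6 solid/normal, 6 solid/short, 2 piebald/normal, 2 piebald/short
piebald/short: 2 out of 16 → fraction 1/8
Expected count = 1/8 × 1296 = 162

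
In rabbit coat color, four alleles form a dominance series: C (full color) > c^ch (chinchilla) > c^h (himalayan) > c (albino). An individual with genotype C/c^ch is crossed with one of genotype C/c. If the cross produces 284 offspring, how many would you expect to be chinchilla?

Cross: C/c^ch × C/c
Allele dominance: C > c^ch > c^h > c
Offspring genotypes: 1 C/C, 1 C/c, 1 C/c^ch, 1 c^ch/c
Phenotype counts: 3 full color, 1 chinchilla
chinchilla: 1 out of 4 → fraction 1/4
Expected count = 1/4 × 284 = 71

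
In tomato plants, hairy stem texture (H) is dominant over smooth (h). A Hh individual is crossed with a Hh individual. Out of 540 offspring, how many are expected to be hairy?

Punnett square for Hh × Hh:
Offspring genotypes: 1 HH, 2 Hh, 1 hh
hairy: 3, smooth: 1
hairy: 3 out of 4 → fraction 3/4
Expected count = 3/4 × 540 = 405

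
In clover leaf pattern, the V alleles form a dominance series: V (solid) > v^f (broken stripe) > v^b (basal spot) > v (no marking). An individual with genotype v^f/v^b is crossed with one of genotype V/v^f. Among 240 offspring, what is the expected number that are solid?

Cross: v^f/v^b × V/v^f
Allele dominance: V > v^f > v^b > v
Offspring genotypes: 1 V/v^f, 1 v^f/v^f, 1 V/v^b, 1 v^f/v^b
Phenotype counts: 2 solid, 2 broken stripe
solid: 2 out of 4 → fraction 1/2
Expected count = 1/2 × 240 = 120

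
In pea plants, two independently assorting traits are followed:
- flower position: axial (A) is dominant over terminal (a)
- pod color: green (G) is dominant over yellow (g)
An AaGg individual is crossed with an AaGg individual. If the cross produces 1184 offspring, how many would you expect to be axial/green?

Dihybrid cross AaGg × AaGg — consider each gene separately:
flower position: Aa × Aa → 1 AA, 2 Aa, 1 aa → 3 A_ : 1 aa (out of 4)
pod color: Gg × Gg → 1 GG, 2 Gg, 1 gg → 3 G_ : 1 gg (out of 4)
Combine (counts out of 4 × 4 = 16): axial/green (A_G_) = 3×3 = 9; axial/yellow (A_gg) = 3×1 = 3; terminal/green (aaG_) = 1×3 = 3; terminal/yellow (aagg) = 1×1 = 1
Phenotype counts (out of 16): 9 axial/green, 3 axial/yellow, 3 terminal/green, 1 terminal/yellow
axial/green: 9 out of 16 → fraction 9/16
Expected count = 9/16 × 1184 = 666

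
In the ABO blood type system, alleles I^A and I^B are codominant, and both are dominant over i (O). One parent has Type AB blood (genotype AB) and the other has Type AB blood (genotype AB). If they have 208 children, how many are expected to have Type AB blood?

Cross: AB × AB
Possible offspring genotypes: 1 AA, 2 AB, 1 BB
Blood type counts: 1 Type A, 2 Type AB, 1 Type B
Probability of Type AB: 2/4 = 1/2
Expected count = 1/2 × 208 = 104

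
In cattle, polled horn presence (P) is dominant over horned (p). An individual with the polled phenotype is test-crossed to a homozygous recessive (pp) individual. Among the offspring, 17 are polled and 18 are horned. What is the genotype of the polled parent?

Test cross: ? × pp
Offspring: 17 polled, 18 horned — approximately 1:1.
A 1:1 ratio in a test cross indicates the unknown parent is heterozygous (Pp).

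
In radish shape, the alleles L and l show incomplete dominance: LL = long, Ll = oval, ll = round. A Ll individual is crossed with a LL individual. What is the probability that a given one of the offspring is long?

Punnett square for Ll × LL:
Offspring genotypes: 2 LL, 2 Ll
Phenotype counts: 2 long, 2 oval
long: 2 out of 4
Probability: 2/4 = 1/2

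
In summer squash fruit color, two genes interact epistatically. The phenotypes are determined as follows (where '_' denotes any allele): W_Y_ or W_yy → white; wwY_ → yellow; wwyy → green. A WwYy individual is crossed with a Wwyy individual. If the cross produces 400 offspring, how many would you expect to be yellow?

Cross: WwYy × Wwyy — consider each gene separately:
W gene: Ww × Ww → 1 WW, 2 Ww, 1 ww → 3 W_ : 1 ww (out of 4)
Y gene: Yy × yy → 2 Yy, 2 yy → 2 Y_ : 2 yy (out of 4)
Genotype classes (out of 4 × 4 = 16): W_Y_ = 3×2 = 6; W_yy = 3×2 = 6; wwY_ = 1×2 = 2; wwyy = 1×2 = 2
Apply the phenotype rules: W_Y_ (6) + W_yy (6) → white; wwY_ (2) → yellow; wwyy (2) → green
Phenotype counts (out of 16): 12 white, 2 yellow, 2 green
yellow: 2 out of 16 → fraction 1/8
Expected count = 1/8 × 400 = 50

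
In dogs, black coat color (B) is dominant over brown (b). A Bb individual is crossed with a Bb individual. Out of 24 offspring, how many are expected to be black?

Punnett square for Bb × Bb:
Offspring genotypes: 1 BB, 2 Bb, 1 bb
black: 3, brown: 1
black: 3 out of 4 → fraction 3/4
Expected count = 3/4 × 24 = 18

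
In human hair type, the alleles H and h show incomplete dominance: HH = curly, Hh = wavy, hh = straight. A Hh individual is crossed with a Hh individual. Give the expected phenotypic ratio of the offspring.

Punnett square for Hh × Hh:
Offspring genotypes: 1 HH, 2 Hh, 1 hh
Phenotype counts: 1 curly, 2 wavy, 1 straight
Ratio: 1 curly : 2 wavy : 1 straight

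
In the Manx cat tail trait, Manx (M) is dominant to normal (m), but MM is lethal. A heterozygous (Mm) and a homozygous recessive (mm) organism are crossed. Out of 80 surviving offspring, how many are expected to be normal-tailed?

Cross: Mm × mm
Punnett square offspring (before lethality): 2 Mm, 2 mm
No MM offspring are produced in this cross.
normal-tailed: 2 out of 4 → fraction 1/2
Expected count = 1/2 × 80 = 40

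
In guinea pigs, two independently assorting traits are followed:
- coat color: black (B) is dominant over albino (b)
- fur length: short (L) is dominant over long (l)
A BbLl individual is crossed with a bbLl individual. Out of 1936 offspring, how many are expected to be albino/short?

Dihybrid cross BbLl × bbLl — consider each gene separately:
coat color: Bb × bb → 2 Bb, 2 bb → 2 B_ : 2 bb (out of 4)
fur length: Ll × Ll → 1 LL, 2 Ll, 1 ll → 3 L_ : 1 ll (out of 4)
Combine (counts out of 4 × 4 = 16): black/short (B_L_) = 2×3 = 6; black/long (B_ll) = 2×1 = 2; albino/short (bbL_) = 2×3 = 6; albino/long (bbll) = 2×1 = 2
Phenotype counts (out of 16): 6 black/short, 2 black/long, 6 albino/short, 2 albino/long
albino/short: 6 out of 16 → fraction 3/8
Expected count = 3/8 × 1936 = 726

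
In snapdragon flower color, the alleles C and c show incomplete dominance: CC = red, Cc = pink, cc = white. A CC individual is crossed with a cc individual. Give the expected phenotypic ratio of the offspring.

Punnett square for CC × cc:
Offspring genotypes: 4 Cc
Phenotype counts: 4 pink
Ratio: all pink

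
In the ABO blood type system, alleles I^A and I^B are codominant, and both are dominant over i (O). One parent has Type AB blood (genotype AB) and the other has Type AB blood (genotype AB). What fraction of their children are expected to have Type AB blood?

Cross: AB × AB
Possible offspring genotypes: 1 AA, 2 AB, 1 BB
Blood type counts: 1 Type A, 2 Type AB, 1 Type B
Probability of Type AB: 2/4 = 1/2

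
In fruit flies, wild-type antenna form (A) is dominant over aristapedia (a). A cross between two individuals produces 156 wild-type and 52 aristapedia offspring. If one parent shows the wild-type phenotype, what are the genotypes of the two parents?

Observed offspring: 156 wild-type, 52 aristapedia
The observed ratio simplifies to 3:1. Aristapedia (aa) offspring appear, so each parent must contribute one a allele. The parent stated to show wild-type carries A, so it is Aa. The other parent is then either Aa or aa: Aa × aa would give a 1:1 split, whereas Aa × Aa gives 3:1 — matching the data. So both parents are heterozygous (Aa × Aa).
Parent genotypes: Aa × Aa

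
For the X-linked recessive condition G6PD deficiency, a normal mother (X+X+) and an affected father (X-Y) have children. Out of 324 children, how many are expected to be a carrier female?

Cross: X+X+ × X-Y
Offspring: 2 X+X-, 2 X+Y
Probability of a carrier female: 2/4 = 1/2
Expected count = 1/2 × 324 = 162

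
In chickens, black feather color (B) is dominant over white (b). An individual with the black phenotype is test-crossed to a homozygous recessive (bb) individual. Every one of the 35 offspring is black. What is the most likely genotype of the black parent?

Test cross: ? × bb
All offspring are black.
If the unknown parent were heterozygous (Bb), about half of 35 offspring would be white; none are. The unknown parent is most likely homozygous dominant (BB).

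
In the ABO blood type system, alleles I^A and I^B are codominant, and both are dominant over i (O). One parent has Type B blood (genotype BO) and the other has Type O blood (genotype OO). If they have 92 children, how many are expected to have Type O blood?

Cross: BO × OO
Possible offspring genotypes: 2 BO, 2 OO
Blood type counts: 2 Type B, 2 Type O
Probability of Type O: 2/4 = 1/2
Expected count = 1/2 × 92 = 46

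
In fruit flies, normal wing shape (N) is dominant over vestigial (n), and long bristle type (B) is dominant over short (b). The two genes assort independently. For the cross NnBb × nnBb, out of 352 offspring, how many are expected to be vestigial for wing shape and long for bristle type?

Dihybrid cross NnBb × nnBb — consider each gene separately:
wing shape: Nn × nn → 2 Nn, 2 nn → 2 N_ : 2 nn (out of 4)
bristle type: Bb × Bb → 1 BB, 2 Bb, 1 bb → 3 B_ : 1 bb (out of 4)
Looking for: vestigial (nn) and long (B_)
P(vestigial) = 2/4, P(long) = 3/4
P(both) = 2/4 × 3/4 = 6/16 = 3/8
Expected count = 3/8 × 352 = 132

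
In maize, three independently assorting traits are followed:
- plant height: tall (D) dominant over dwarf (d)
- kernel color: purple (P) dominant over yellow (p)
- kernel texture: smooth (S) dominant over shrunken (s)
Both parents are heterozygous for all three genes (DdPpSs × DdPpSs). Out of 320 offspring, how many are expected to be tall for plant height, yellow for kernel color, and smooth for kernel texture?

Trihybrid cross: DdPpSs × DdPpSs
Each trait segregates independently with a 3:1 phenotypic ratio, so each gene contributes 3/4 (dominant) or 1/4 (recessive).
Target: tall (plant height), yellow (kernel color), smooth (kernel texture)
Probability = product of independent per-trait probabilities
= 3/4 × 1/4 × 3/4 = 9/64
Expected count = 9/64 × 320 = 45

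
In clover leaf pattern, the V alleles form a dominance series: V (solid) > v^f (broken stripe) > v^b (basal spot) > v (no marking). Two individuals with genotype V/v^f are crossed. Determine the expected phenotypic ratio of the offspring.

Cross: V/v^f × V/v^f
Allele dominance: V > v^f > v^b > v
Offspring genotypes: 1 V/V, 2 V/v^f, 1 v^f/v^f
Phenotype counts: 3 solid, 1 broken stripe
Ratio: 3 solid : 1 broken stripe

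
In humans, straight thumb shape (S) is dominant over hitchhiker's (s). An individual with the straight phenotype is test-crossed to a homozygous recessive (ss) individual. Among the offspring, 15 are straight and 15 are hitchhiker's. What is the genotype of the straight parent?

Test cross: ? × ss
Offspring: 15 straight, 15 hitchhiker's — approximately 1:1.
A 1:1 ratio in a test cross indicates the unknown parent is heterozygous (Ss).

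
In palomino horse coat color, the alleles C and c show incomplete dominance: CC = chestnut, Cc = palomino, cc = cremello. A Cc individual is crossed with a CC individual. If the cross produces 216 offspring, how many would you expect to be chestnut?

Punnett square for Cc × CC:
Offspring genotypes: 2 CC, 2 Cc
Phenotype counts: 2 chestnut, 2 palomino
chestnut: 2 out of 4 → fraction 1/2
Expected count = 1/2 × 216 = 108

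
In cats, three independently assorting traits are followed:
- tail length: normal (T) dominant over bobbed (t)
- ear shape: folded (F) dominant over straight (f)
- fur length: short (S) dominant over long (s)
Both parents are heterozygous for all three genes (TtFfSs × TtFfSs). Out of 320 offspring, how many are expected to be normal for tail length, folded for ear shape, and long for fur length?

Trihybrid cross: TtFfSs × TtFfSs
Each trait segregates independently with a 3:1 phenotypic ratio, so each gene contributes 3/4 (dominant) or 1/4 (recessive).
Target: normal (tail length), folded (ear shape), long (fur length)
Probability = product of independent per-trait probabilities
= 3/4 × 3/4 × 1/4 = 9/64
Expected count = 9/64 × 320 = 45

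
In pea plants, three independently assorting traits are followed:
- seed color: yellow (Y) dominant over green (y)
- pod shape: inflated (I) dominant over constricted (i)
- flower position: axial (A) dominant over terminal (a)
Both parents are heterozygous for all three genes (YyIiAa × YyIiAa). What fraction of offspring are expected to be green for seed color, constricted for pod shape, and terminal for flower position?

Trihybrid cross: YyIiAa × YyIiAa
Each trait segregates independently with a 3:1 phenotypic ratio, so each gene contributes 3/4 (dominant) or 1/4 (recessive).
Target: green (seed color), constricted (pod shape), terminal (flower position)
Probability = product of independent per-trait probabilities
= 1/4 × 1/4 × 1/4 = 1/64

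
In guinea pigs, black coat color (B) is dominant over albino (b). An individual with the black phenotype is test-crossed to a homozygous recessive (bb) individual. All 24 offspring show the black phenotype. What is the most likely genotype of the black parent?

Test cross: ? × bb
All offspring are black.
If the unknown parent were heterozygous (Bb), about half of 24 offspring would be albino; none are. The unknown parent is most likely homozygous dominant (BB).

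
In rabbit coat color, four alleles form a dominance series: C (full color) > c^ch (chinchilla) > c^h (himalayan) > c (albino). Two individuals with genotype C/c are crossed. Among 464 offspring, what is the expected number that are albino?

Cross: C/c × C/c
Allele dominance: C > c^ch > c^h > c
Offspring genotypes: 1 C/C, 2 C/c, 1 c/c
Phenotype counts: 3 full color, 1 albino
albino: 1 out of 4 → fraction 1/4
Expected count = 1/4 × 464 = 116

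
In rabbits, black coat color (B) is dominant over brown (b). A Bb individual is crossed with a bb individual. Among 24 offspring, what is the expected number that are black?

Punnett square for Bb × bb:
Offspring genotypes: 2 Bb, 2 bb
black: 2, brown: 2
black: 2 out of 4 → fraction 1/2
Expected count = 1/2 × 24 = 12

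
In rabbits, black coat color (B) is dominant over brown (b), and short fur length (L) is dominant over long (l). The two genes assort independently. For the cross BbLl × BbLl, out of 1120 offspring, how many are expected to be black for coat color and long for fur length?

Dihybrid cross BbLl × BbLl — consider each gene separately:
coat color: Bb × Bb → 1 BB, 2 Bb, 1 bb → 3 B_ : 1 bb (out of 4)
fur length: Ll × Ll → 1 LL, 2 Ll, 1 ll → 3 L_ : 1 ll (out of 4)
Looking for: black (B_) and long (ll)
P(black) = 3/4, P(long) = 1/4
P(both) = 3/4 × 1/4 = 3/16
Expected count = 3/16 × 1120 = 210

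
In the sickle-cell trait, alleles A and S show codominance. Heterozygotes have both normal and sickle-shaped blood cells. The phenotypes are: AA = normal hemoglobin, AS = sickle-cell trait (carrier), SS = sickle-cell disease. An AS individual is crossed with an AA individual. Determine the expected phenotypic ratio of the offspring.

Punnett square for AS × AA:
Offspring genotypes: 2 AA, 2 AS
Phenotype counts: 2 normal hemoglobin, 2 sickle-cell trait (carrier)
Ratio: 1 normal hemoglobin : 1 sickle-cell trait (carrier)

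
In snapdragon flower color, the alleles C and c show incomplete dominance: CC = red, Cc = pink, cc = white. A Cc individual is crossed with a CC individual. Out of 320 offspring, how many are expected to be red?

Punnett square for Cc × CC:
Offspring genotypes: 2 CC, 2 Cc
Phenotype counts: 2 red, 2 pink
red: 2 out of 4 → fraction 1/2
Expected count = 1/2 × 320 = 160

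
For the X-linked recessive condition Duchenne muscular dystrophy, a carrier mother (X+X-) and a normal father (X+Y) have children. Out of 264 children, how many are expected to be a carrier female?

Cross: X+X- × X+Y
Offspring: 1 X+X+, 1 X+Y, 1 X+X-, 1 X-Y
Probability of a carrier female: 1/4
Expected count = 1/4 × 264 = 66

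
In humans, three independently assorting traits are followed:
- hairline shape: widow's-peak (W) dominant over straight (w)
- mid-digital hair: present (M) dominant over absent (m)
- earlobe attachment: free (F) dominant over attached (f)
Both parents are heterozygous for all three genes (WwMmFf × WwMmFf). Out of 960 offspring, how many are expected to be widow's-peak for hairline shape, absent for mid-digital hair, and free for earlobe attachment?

Trihybrid cross: WwMmFf × WwMmFf
Each trait segregates independently with a 3:1 phenotypic ratio, so each gene contributes 3/4 (dominant) or 1/4 (recessive).
Target: widow's-peak (hairline shape), absent (mid-digital hair), free (earlobe attachment)
Probability = product of independent per-trait probabilities
= 3/4 × 1/4 × 3/4 = 9/64
Expected count = 9/64 × 960 = 135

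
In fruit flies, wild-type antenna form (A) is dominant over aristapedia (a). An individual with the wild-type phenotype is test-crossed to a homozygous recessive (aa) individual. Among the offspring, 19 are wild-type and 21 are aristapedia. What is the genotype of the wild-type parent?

Test cross: ? × aa
Offspring: 19 wild-type, 21 aristapedia — approximately 1:1.
A 1:1 ratio in a test cross indicates the unknown parent is heterozygous (Aa).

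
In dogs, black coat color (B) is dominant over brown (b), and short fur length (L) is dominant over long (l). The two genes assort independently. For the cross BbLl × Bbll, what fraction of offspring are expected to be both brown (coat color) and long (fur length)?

Dihybrid cross BbLl × Bbll — consider each gene separately:
coat color: Bb × Bb → 1 BB, 2 Bb, 1 bb → 3 B_ : 1 bb (out of 4)
fur length: Ll × ll → 2 Ll, 2 ll → 2 L_ : 2 ll (out of 4)
Looking for: brown (bb) and long (ll)
P(brown) = 1/4, P(long) = 2/4
P(both) = 1/4 × 2/4 = 2/16 = 1/8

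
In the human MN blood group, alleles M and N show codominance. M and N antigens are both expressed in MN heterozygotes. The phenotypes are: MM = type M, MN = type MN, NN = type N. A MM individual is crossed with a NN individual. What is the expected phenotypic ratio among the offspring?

Punnett square for MM × NN:
Offspring genotypes: 4 MN
Phenotype counts: 4 type MN
Ratio: all type MN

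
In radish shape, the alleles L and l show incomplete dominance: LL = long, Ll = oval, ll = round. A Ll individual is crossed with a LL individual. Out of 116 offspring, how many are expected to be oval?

Punnett square for Ll × LL:
Offspring genotypes: 2 LL, 2 Ll
Phenotype counts: 2 long, 2 oval
oval: 2 out of 4 → fraction 1/2
Expected count = 1/2 × 116 = 58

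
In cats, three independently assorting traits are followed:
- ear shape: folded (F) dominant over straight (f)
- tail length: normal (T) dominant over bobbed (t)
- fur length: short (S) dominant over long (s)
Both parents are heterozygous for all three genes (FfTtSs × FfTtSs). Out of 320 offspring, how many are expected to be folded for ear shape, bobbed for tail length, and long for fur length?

Trihybrid cross: FfTtSs × FfTtSs
Each trait segregates independently with a 3:1 phenotypic ratio, so each gene contributes 3/4 (dominant) or 1/4 (recessive).
Target: folded (ear shape), bobbed (tail length), long (fur length)
Probability = product of independent per-trait probabilities
= 3/4 × 1/4 × 1/4 = 3/64
Expected count = 3/64 × 320 = 15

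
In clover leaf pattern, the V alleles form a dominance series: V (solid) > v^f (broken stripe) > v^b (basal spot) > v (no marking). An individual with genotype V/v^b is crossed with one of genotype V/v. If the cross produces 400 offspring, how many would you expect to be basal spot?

Cross: V/v^b × V/v
Allele dominance: V > v^f > v^b > v
Offspring genotypes: 1 V/V, 1 V/v, 1 V/v^b, 1 v^b/v
Phenotype counts: 3 solid, 1 basal spot
basal spot: 1 out of 4 → fraction 1/4
Expected count = 1/4 × 400 = 100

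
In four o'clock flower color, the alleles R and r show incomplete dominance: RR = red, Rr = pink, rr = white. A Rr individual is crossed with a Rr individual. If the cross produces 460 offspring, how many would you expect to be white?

Punnett square for Rr × Rr:
Offspring genotypes: 1 RR, 2 Rr, 1 rr
Phenotype counts: 1 red, 2 pink, 1 white
white: 1 out of 4 → fraction 1/4
Expected count = 1/4 × 460 = 115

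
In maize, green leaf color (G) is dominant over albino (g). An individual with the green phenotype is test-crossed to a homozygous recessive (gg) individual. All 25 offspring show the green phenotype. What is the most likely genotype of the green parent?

Test cross: ? × gg
All offspring are green.
If the unknown parent were heterozygous (Gg), about half of 25 offspring would be albino; none are. The unknown parent is most likely homozygous dominant (GG).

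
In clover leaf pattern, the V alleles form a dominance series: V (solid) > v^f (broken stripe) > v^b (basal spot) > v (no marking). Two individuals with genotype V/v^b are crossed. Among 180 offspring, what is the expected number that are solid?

Cross: V/v^b × V/v^b
Allele dominance: V > v^f > v^b > v
Offspring genotypes: 1 V/V, 2 V/v^b, 1 v^b/v^b
Phenotype counts: 3 solid, 1 basal spot
solid: 3 out of 4 → fraction 3/4
Expected count = 3/4 × 180 = 135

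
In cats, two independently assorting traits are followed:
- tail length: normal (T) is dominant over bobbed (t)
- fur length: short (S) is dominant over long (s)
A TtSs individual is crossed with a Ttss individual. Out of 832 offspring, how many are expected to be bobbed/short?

Dihybrid cross TtSs × Ttss — consider each gene separately:
tail length: Tt × Tt → 1 TT, 2 Tt, 1 tt → 3 T_ : 1 tt (out of 4)
fur length: Ss × ss → 2 Ss, 2 ss → 2 S_ : 2 ss (out of 4)
Combine (counts out of 4 × 4 = 16): normal/short (T_S_) = 3×2 = 6; normal/long (T_ss) = 3×2 = 6; bobbed/short (ttS_) = 1×2 = 2; bobbed/long (ttss) = 1×2 = 2
Phenotype counts (out of 16): 6 normal/short, 6 normal/long, 2 bobbed/short, 2 bobbed/long
bobbed/short: 2 out of 16 → fraction 1/8
Expected count = 1/8 × 832 = 104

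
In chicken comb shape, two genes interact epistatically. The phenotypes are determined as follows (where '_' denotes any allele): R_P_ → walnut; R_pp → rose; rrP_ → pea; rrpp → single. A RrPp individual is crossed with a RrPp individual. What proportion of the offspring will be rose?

Cross: RrPp × RrPp — consider each gene separately:
R gene: Rr × Rr → 1 RR, 2 Rr, 1 rr → 3 R_ : 1 rr (out of 4)
P gene: Pp × Pp → 1 PP, 2 Pp, 1 pp → 3 P_ : 1 pp (out of 4)
Genotype classes (out of 4 × 4 = 16): R_P_ = 3×3 = 9; R_pp = 3×1 = 3; rrP_ = 1×3 = 3; rrpp = 1×1 = 1
Apply the phenotype rules: R_P_ (9) → walnut; R_pp (3) → rose; rrP_ (3) → pea; rrpp (1) → single
Phenotype counts (out of 16): 9 walnut, 3 rose, 3 pea, 1 single
rose: 3 out of 16
Probability: 3/16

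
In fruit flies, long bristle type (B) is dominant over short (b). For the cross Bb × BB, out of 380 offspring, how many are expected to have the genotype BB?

Punnett square for Bb × BB:
Offspring genotypes: 2 BB, 2 Bb
Total offspring: 4
Count with target: 2
Probability: 2/4 = 1/2
Expected count = 1/2 × 380 = 190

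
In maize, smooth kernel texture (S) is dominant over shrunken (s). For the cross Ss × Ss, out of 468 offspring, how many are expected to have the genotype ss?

Punnett square for Ss × Ss:
Offspring genotypes: 1 SS, 2 Ss, 1 ss
Total offspring: 4
Count with target: 1
Probability: 1/4
Expected count = 1/4 × 468 = 117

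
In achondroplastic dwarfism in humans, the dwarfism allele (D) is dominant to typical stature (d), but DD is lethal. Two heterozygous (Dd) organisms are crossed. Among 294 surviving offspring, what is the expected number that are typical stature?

Cross: Dd × Dd
Punnett square offspring (before lethality): 1 DD, 2 Dd, 1 dd
The DD genotype is lethal (embryos die); surviving offspring: 2 Dd, 1 dd
typical stature: 1 out of 3 → fraction 1/3
Expected count = 1/3 × 294 = 98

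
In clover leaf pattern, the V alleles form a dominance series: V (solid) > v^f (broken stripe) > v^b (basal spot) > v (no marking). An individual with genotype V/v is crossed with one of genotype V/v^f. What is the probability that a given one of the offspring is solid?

Cross: V/v × V/v^f
Allele dominance: V > v^f > v^b > v
Offspring genotypes: 1 V/V, 1 V/v^f, 1 V/v, 1 v^f/v
Phenotype counts: 3 solid, 1 broken stripe
solid: 3 out of 4
Probability: 3/4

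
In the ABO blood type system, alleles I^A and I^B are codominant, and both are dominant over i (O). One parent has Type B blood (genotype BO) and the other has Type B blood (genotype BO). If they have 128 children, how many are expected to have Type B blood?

Cross: BO × BO
Possible offspring genotypes: 1 BB, 2 BO, 1 OO
Blood type counts: 3 Type B, 1 Type O
Probability of Type B: 3/4
Expected count = 3/4 × 128 = 96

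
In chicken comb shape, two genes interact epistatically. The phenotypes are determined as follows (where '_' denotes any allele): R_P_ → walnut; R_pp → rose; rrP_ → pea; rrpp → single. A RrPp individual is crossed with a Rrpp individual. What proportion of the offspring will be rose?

Cross: RrPp × Rrpp — consider each gene separately:
R gene: Rr × Rr → 1 RR, 2 Rr, 1 rr → 3 R_ : 1 rr (out of 4)
P gene: Pp × pp → 2 Pp, 2 pp → 2 P_ : 2 pp (out of 4)
Genotype classes (out of 4 × 4 = 16): R_P_ = 3×2 = 6; R_pp = 3×2 = 6; rrP_ = 1×2 = 2; rrpp = 1×2 = 2
Apply the phenotype rules: R_P_ (6) → walnut; R_pp (6) → rose; rrP_ (2) → pea; rrpp (2) → single
Phenotype counts (out of 16): 6 walnut, 6 rose, 2 pea, 2 single
rose: 6 out of 16
Probability: 6/16 = 3/8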